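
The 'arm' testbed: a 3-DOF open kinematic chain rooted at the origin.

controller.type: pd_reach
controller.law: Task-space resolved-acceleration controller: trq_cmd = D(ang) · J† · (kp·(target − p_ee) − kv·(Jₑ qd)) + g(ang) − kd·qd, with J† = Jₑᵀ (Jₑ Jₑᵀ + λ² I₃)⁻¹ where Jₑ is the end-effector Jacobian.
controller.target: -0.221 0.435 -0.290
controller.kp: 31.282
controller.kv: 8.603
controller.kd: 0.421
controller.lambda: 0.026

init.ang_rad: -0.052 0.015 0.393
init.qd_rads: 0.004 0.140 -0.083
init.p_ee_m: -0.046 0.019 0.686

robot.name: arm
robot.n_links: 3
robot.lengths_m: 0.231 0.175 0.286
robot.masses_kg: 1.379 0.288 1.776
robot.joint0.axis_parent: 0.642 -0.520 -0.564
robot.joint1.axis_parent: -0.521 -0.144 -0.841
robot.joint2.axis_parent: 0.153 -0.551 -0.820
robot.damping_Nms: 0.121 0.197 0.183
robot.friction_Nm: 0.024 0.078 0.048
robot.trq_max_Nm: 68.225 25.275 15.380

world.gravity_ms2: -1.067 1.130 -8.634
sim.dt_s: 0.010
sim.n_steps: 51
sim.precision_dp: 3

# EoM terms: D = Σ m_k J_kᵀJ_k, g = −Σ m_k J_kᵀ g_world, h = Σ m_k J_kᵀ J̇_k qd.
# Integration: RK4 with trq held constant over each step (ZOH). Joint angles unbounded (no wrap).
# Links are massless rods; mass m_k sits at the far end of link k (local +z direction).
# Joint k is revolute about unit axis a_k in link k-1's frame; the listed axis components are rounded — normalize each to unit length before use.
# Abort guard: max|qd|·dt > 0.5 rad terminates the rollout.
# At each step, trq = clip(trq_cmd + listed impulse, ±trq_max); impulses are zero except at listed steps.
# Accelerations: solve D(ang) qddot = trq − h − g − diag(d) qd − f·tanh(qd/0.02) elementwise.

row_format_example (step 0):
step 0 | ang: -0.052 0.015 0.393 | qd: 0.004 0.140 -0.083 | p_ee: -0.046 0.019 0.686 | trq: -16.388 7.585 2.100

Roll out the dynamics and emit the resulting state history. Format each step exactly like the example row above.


step 1 | ang: -0.059 0.008 0.413 | qd: -1.326 -1.354 3.921 | p_ee: -0.046 0.020 0.686 | trq: -15.132 7.519 0.261
step 2 | ang: -0.074 -0.005 0.456 | qd: -1.641 -1.259 4.563 | p_ee: -0.047 0.022 0.684 | trq: -13.896 6.804 0.069
step 3 | ang: -0.091 -0.016 0.503 | qd: -1.840 -1.044 4.810 | p_ee: -0.047 0.027 0.683 | trq: -12.602 6.091 0.074
step 4 | ang: -0.110 -0.026 0.552 | qd: -2.005 -0.836 4.948 | p_ee: -0.048 0.032 0.681 | trq: -11.284 5.429 0.125
step 5 | ang: -0.131 -0.033 0.602 | qd: -2.146 -0.644 5.018 | p_ee: -0.048 0.040 0.680 | trq: -9.978 4.819 0.194
step 6 | ang: -0.153 -0.039 0.652 | qd: -2.267 -0.467 5.038 | p_ee: -0.048 0.048 0.677 | trq: -8.713 4.254 0.267
step 7 | ang: -0.176 -0.042 0.702 | qd: -2.371 -0.301 5.018 | p_ee: -0.048 0.057 0.675 | trq: -7.509 3.728 0.337
step 8 | ang: -0.201 -0.045 0.752 | qd: -2.460 -0.147 4.968 | p_ee: -0.048 0.068 0.672 | trq: -6.378 3.239 0.399
step 9 | ang: -0.226 -0.045 0.801 | qd: -2.540 -0.007 4.901 | p_ee: -0.047 0.079 0.669 | trq: -5.325 2.785 0.445
step 10 | ang: -0.251 -0.045 0.850 | qd: -2.626 0.090 4.874 | p_ee: -0.047 0.091 0.666 | trq: -4.345 2.383 0.456
step 11 | ang: -0.278 -0.044 0.899 | qd: -2.691 0.203 4.783 | p_ee: -0.047 0.104 0.662 | trq: -3.440 1.996 0.476
step 12 | ang: -0.305 -0.041 0.946 | qd: -2.746 0.317 4.667 | p_ee: -0.046 0.117 0.657 | trq: -2.608 1.626 0.489
step 13 | ang: -0.333 -0.037 0.992 | qd: -2.796 0.428 4.539 | p_ee: -0.046 0.131 0.652 | trq: -1.844 1.274 0.490
step 14 | ang: -0.361 -0.032 1.037 | qd: -2.842 0.532 4.403 | p_ee: -0.046 0.146 0.647 | trq: -1.141 0.939 0.479
step 15 | ang: -0.390 -0.027 1.080 | qd: -2.887 0.632 4.261 | p_ee: -0.045 0.161 0.641 | trq: -0.494 0.618 0.457
step 16 | ang: -0.419 -0.020 1.122 | qd: -2.931 0.726 4.114 | p_ee: -0.045 0.176 0.635 | trq: 0.103 0.311 0.427
step 17 | ang: -0.448 -0.012 1.162 | qd: -2.976 0.814 3.961 | p_ee: -0.045 0.191 0.628 | trq: 0.656 0.017 0.388
step 18 | ang: -0.478 -0.004 1.201 | qd: -3.022 0.897 3.805 | p_ee: -0.045 0.207 0.621 | trq: 1.170 -0.267 0.343
step 19 | ang: -0.509 0.006 1.238 | qd: -3.072 0.973 3.644 | p_ee: -0.045 0.223 0.613 | trq: 1.648 -0.540 0.293
step 20 | ang: -0.540 0.016 1.274 | qd: -3.125 1.042 3.480 | p_ee: -0.045 0.239 0.605 | trq: 2.095 -0.803 0.239
step 21 | ang: -0.571 0.027 1.308 | qd: -3.184 1.103 3.312 | p_ee: -0.046 0.255 0.596 | trq: 2.515 -1.056 0.182
step 22 | ang: -0.603 0.038 1.340 | qd: -3.248 1.157 3.141 | p_ee: -0.046 0.271 0.586 | trq: 2.909 -1.300 0.124
step 23 | ang: -0.636 0.050 1.371 | qd: -3.319 1.201 2.968 | p_ee: -0.047 0.287 0.576 | trq: 3.280 -1.534 0.065
step 24 | ang: -0.670 0.062 1.399 | qd: -3.397 1.236 2.792 | p_ee: -0.048 0.303 0.566 | trq: 3.630 -1.759 0.006
step 25 | ang: -0.704 0.074 1.426 | qd: -3.483 1.260 2.613 | p_ee: -0.049 0.319 0.554 | trq: 3.961 -1.973 -0.052
step 26 | ang: -0.739 0.087 1.452 | qd: -3.578 1.273 2.433 | p_ee: -0.051 0.334 0.543 | trq: 4.272 -2.178 -0.108
step 27 | ang: -0.776 0.100 1.475 | qd: -3.681 1.274 2.250 | p_ee: -0.053 0.350 0.531 | trq: 4.565 -2.372 -0.161
step 28 | ang: -0.813 0.113 1.497 | qd: -3.794 1.262 2.066 | p_ee: -0.055 0.365 0.518 | trq: 4.839 -2.555 -0.210
step 29 | ang: -0.852 0.125 1.516 | qd: -3.916 1.237 1.881 | p_ee: -0.057 0.380 0.505 | trq: 5.095 -2.726 -0.256
step 30 | ang: -0.891 0.137 1.534 | qd: -4.047 1.199 1.696 | p_ee: -0.059 0.394 0.491 | trq: 5.332 -2.884 -0.297
step 31 | ang: -0.933 0.149 1.550 | qd: -4.187 1.147 1.510 | p_ee: -0.062 0.408 0.478 | trq: 5.550 -3.030 -0.334
step 32 | ang: -0.975 0.160 1.564 | qd: -4.335 1.081 1.326 | p_ee: -0.066 0.422 0.463 | trq: 5.749 -3.163 -0.366
step 33 | ang: -1.019 0.171 1.577 | qd: -4.490 1.000 1.144 | p_ee: -0.069 0.435 0.449 | trq: 5.929 -3.281 -0.392
step 34 | ang: -1.065 0.180 1.587 | qd: -4.651 0.905 0.964 | p_ee: -0.073 0.448 0.434 | trq: 6.091 -3.385 -0.413
step 35 | ang: -1.112 0.189 1.596 | qd: -4.818 0.795 0.789 | p_ee: -0.078 0.460 0.419 | trq: 6.236 -3.475 -0.428
step 36 | ang: -1.161 0.196 1.603 | qd: -4.988 0.670 0.619 | p_ee: -0.082 0.472 0.403 | trq: 6.366 -3.548 -0.437
step 37 | ang: -1.212 0.202 1.608 | qd: -5.161 0.531 0.455 | p_ee: -0.088 0.483 0.388 | trq: 6.483 -3.605 -0.440
step 38 | ang: -1.265 0.206 1.612 | qd: -5.334 0.378 0.300 | p_ee: -0.093 0.493 0.372 | trq: 6.593 -3.645 -0.436
step 39 | ang: -1.319 0.209 1.614 | qd: -5.504 0.212 0.153 | p_ee: -0.099 0.503 0.357 | trq: 6.700 -3.668 -0.425
step 40 | ang: -1.375 0.211 1.615 | qd: -5.670 0.033 0.019 | p_ee: -0.105 0.513 0.341 | trq: 6.809 -3.671 -0.408
step 41 | ang: -1.432 0.210 1.615 | qd: -5.819 -0.147 -0.098 | p_ee: -0.112 0.521 0.325 | trq: 6.924 -3.670 -0.390
step 42 | ang: -1.491 0.208 1.613 | qd: -5.954 -0.331 -0.209 | p_ee: -0.119 0.530 0.310 | trq: 7.053 -3.652 -0.361
step 43 | ang: -1.551 0.204 1.611 | qd: -6.074 -0.520 -0.309 | p_ee: -0.126 0.537 0.294 | trq: 7.199 -3.611 -0.320
step 44 | ang: -1.612 0.197 1.607 | qd: -6.174 -0.712 -0.400 | p_ee: -0.133 0.544 0.279 | trq: 7.366 -3.546 -0.265
step 45 | ang: -1.674 0.189 1.603 | qd: -6.249 -0.902 -0.480 | p_ee: -0.141 0.551 0.263 | trq: 7.551 -3.456 -0.196
step 46 | ang: -1.737 0.179 1.598 | qd: -6.294 -1.086 -0.551 | p_ee: -0.149 0.557 0.248 | trq: 7.753 -3.340 -0.112
step 47 | ang: -1.800 0.168 1.592 | qd: -6.307 -1.261 -0.613 | p_ee: -0.156 0.562 0.233 | trq: 7.965 -3.197 -0.013
step 48 | ang: -1.863 0.154 1.585 | qd: -6.286 -1.422 -0.667 | p_ee: -0.164 0.567 0.218 | trq: 8.180 -3.027 0.102
step 49 | ang: -1.926 0.139 1.578 | qd: -6.230 -1.568 -0.714 | p_ee: -0.171 0.571 0.203 | trq: 8.390 -2.830 0.231
step 50 | ang: -1.988 0.123 1.571 | qd: -6.141 -1.698 -0.754 | p_ee: -0.179 0.575 0.188 | trq: 8.586 -2.607 0.373
step 51 | ang: -2.048 0.106 1.563 | qd: -6.019 -1.809 -0.789 | p_ee: -0.186 0.579 0.173


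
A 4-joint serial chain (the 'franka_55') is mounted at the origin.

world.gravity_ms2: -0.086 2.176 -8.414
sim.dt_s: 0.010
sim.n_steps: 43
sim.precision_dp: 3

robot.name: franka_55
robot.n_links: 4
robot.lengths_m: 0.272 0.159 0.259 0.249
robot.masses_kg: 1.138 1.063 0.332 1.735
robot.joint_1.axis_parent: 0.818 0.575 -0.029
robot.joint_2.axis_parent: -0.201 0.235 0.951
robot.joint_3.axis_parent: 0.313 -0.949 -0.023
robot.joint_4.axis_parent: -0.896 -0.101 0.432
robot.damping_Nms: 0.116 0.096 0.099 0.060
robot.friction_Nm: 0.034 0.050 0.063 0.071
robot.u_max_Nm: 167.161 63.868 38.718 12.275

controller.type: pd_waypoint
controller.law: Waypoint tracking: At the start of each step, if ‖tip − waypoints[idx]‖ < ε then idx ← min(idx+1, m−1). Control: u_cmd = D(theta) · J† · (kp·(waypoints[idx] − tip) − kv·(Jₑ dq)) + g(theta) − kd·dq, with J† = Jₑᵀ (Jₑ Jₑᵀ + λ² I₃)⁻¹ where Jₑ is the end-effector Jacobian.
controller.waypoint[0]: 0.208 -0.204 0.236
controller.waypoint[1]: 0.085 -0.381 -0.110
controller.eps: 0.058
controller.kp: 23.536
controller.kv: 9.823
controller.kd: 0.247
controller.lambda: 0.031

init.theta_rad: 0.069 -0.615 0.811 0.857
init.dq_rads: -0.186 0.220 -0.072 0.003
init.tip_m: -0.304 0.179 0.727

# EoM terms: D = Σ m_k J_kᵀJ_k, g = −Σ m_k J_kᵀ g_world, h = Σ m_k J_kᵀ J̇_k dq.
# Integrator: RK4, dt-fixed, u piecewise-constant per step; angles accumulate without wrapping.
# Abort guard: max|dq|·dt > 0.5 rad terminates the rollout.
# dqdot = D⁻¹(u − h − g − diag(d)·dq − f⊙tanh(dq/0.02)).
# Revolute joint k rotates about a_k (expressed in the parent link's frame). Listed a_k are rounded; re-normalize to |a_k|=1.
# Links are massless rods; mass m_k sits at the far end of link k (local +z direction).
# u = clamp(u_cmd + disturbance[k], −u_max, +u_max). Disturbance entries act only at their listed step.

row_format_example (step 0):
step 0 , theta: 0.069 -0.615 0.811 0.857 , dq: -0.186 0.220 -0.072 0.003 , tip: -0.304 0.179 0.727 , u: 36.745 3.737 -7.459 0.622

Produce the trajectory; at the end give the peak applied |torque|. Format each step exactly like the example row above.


step 1 , theta: 0.069 -0.614 0.813 0.859 , dq: 0.280 0.056 0.545 0.434 , tip: -0.304 0.179 0.726 , u: 33.923 3.561 -7.431 0.280
step 2 , theta: 0.074 -0.614 0.822 0.865 , dq: 0.685 -0.058 1.077 0.818 , tip: -0.303 0.178 0.724 , u: 31.212 3.360 -7.362 0.007
step 3 , theta: 0.083 -0.615 0.835 0.875 , dq: 1.036 -0.131 1.533 1.142 , tip: -0.301 0.177 0.721 , u: 28.620 3.143 -7.267 -0.212
step 4 , theta: 0.095 -0.616 0.852 0.888 , dq: 1.341 -0.190 1.929 1.385 , tip: -0.298 0.174 0.718 , u: 26.166 2.923 -7.154 -0.381
step 5 , theta: 0.110 -0.618 0.873 0.903 , dq: 1.605 -0.228 2.269 1.561 , tip: -0.294 0.171 0.714 , u: 23.850 2.702 -7.031 -0.515
step 6 , theta: 0.127 -0.621 0.897 0.919 , dq: 1.830 -0.244 2.555 1.683 , tip: -0.290 0.168 0.710 , u: 21.671 2.482 -6.903 -0.623
step 7 , theta: 0.146 -0.623 0.924 0.936 , dq: 2.020 -0.238 2.794 1.762 , tip: -0.285 0.163 0.705 , u: 19.626 2.266 -6.775 -0.713
step 8 , theta: 0.167 -0.625 0.953 0.954 , dq: 2.179 -0.215 2.988 1.808 , tip: -0.279 0.159 0.699 , u: 17.712 2.055 -6.649 -0.790
step 9 , theta: 0.189 -0.627 0.983 0.972 , dq: 2.311 -0.178 3.142 1.830 , tip: -0.273 0.154 0.694 , u: 15.924 1.853 -6.527 -0.858
step 10 , theta: 0.213 -0.629 1.015 0.991 , dq: 2.419 -0.130 3.260 1.833 , tip: -0.266 0.148 0.688 , u: 14.255 1.661 -6.411 -0.921
step 11 , theta: 0.238 -0.630 1.048 1.009 , dq: 2.506 -0.076 3.345 1.823 , tip: -0.259 0.142 0.681 , u: 12.700 1.480 -6.300 -0.981
step 12 , theta: 0.263 -0.630 1.082 1.027 , dq: 2.575 -0.020 3.403 1.804 , tip: -0.251 0.136 0.675 , u: 11.252 1.311 -6.196 -1.038
step 13 , theta: 0.289 -0.630 1.116 1.045 , dq: 2.632 0.023 3.442 1.758 , tip: -0.244 0.130 0.669 , u: 9.917 1.163 -6.099 -1.088
step 14 , theta: 0.316 -0.630 1.151 1.062 , dq: 2.677 0.061 3.463 1.702 , tip: -0.236 0.123 0.662 , u: 8.680 1.032 -6.009 -1.136
step 15 , theta: 0.343 -0.629 1.185 1.079 , dq: 2.710 0.104 3.463 1.652 , tip: -0.227 0.117 0.655 , u: 7.524 0.911 -5.926 -1.184
step 16 , theta: 0.370 -0.628 1.220 1.095 , dq: 2.731 0.149 3.445 1.607 , tip: -0.219 0.110 0.648 , u: 6.445 0.800 -5.849 -1.232
step 17 , theta: 0.397 -0.626 1.254 1.111 , dq: 2.744 0.193 3.413 1.566 , tip: -0.211 0.103 0.641 , u: 5.438 0.699 -5.777 -1.280
step 18 , theta: 0.425 -0.624 1.288 1.127 , dq: 2.749 0.235 3.370 1.527 , tip: -0.202 0.096 0.635 , u: 4.498 0.609 -5.710 -1.328
step 19 , theta: 0.452 -0.621 1.321 1.142 , dq: 2.747 0.274 3.316 1.490 , tip: -0.193 0.089 0.628 , u: 3.621 0.528 -5.647 -1.373
step 20 , theta: 0.479 -0.618 1.354 1.157 , dq: 2.740 0.308 3.255 1.455 , tip: -0.185 0.082 0.621 , u: 2.802 0.457 -5.588 -1.418
step 21 , theta: 0.507 -0.615 1.387 1.171 , dq: 2.729 0.339 3.188 1.421 , tip: -0.176 0.075 0.614 , u: 2.037 0.394 -5.532 -1.460
step 22 , theta: 0.534 -0.612 1.418 1.185 , dq: 2.713 0.366 3.116 1.387 , tip: -0.167 0.068 0.607 , u: 1.322 0.340 -5.478 -1.501
step 23 , theta: 0.561 -0.608 1.449 1.199 , dq: 2.695 0.388 3.041 1.354 , tip: -0.158 0.061 0.600 , u: 0.653 0.293 -5.426 -1.539
step 24 , theta: 0.588 -0.604 1.479 1.212 , dq: 2.673 0.406 2.963 1.320 , tip: -0.150 0.055 0.593 , u: 0.027 0.252 -5.376 -1.575
step 25 , theta: 0.614 -0.600 1.508 1.225 , dq: 2.650 0.421 2.882 1.287 , tip: -0.141 0.048 0.587 , u: -0.560 0.218 -5.327 -1.610
step 26 , theta: 0.641 -0.595 1.536 1.238 , dq: 2.624 0.432 2.801 1.254 , tip: -0.132 0.041 0.580 , u: -1.110 0.190 -5.280 -1.642
step 27 , theta: 0.667 -0.591 1.564 1.250 , dq: 2.597 0.440 2.719 1.221 , tip: -0.124 0.034 0.573 , u: -1.627 0.167 -5.233 -1.672
step 28 , theta: 0.693 -0.587 1.591 1.262 , dq: 2.568 0.444 2.637 1.188 , tip: -0.115 0.028 0.567 , u: -2.113 0.149 -5.187 -1.701
step 29 , theta: 0.718 -0.582 1.617 1.274 , dq: 2.538 0.446 2.554 1.154 , tip: -0.107 0.021 0.560 , u: -2.570 0.134 -5.142 -1.728
step 30 , theta: 0.743 -0.578 1.642 1.286 , dq: 2.507 0.445 2.472 1.120 , tip: -0.099 0.015 0.554 , u: -3.000 0.124 -5.097 -1.753
step 31 , theta: 0.768 -0.573 1.666 1.297 , dq: 2.476 0.441 2.391 1.087 , tip: -0.091 0.009 0.547 , u: -3.405 0.117 -5.053 -1.777
step 32 , theta: 0.793 -0.569 1.690 1.307 , dq: 2.443 0.435 2.311 1.053 , tip: -0.083 0.003 0.541 , u: -3.788 0.114 -5.009 -1.799
step 33 , theta: 0.817 -0.564 1.712 1.318 , dq: 2.410 0.427 2.232 1.019 , tip: -0.075 -0.003 0.535 , u: -4.149 0.113 -4.965 -1.820
step 34 , theta: 0.841 -0.560 1.734 1.328 , dq: 2.377 0.418 2.154 0.985 , tip: -0.067 -0.009 0.529 , u: -4.491 0.115 -4.922 -1.840
step 35 , theta: 0.865 -0.556 1.756 1.337 , dq: 2.343 0.406 2.078 0.951 , tip: -0.059 -0.015 0.523 , u: -4.815 0.119 -4.879 -1.860
step 36 , theta: 0.888 -0.552 1.776 1.347 , dq: 2.308 0.393 2.003 0.918 , tip: -0.052 -0.021 0.517 , u: -5.121 0.125 -4.837 -1.878
step 37 , theta: 0.911 -0.548 1.796 1.356 , dq: 2.274 0.379 1.930 0.884 , tip: -0.044 -0.026 0.511 , u: -5.412 0.133 -4.795 -1.895
step 38 , theta: 0.933 -0.545 1.815 1.365 , dq: 2.239 0.364 1.858 0.851 , tip: -0.037 -0.032 0.506 , u: -5.688 0.142 -4.754 -1.912
step 39 , theta: 0.956 -0.541 1.833 1.373 , dq: 2.204 0.348 1.789 0.818 , tip: -0.030 -0.037 0.500 , u: -5.950 0.153 -4.713 -1.928
step 40 , theta: 0.978 -0.538 1.850 1.381 , dq: 2.169 0.331 1.721 0.785 , tip: -0.023 -0.042 0.495 , u: -6.199 0.165 -4.672 -1.944
step 41 , theta: 0.999 -0.534 1.867 1.389 , dq: 2.134 0.313 1.654 0.753 , tip: -0.016 -0.047 0.489 , u: -6.436 0.179 -4.633 -1.959
step 42 , theta: 1.020 -0.531 1.883 1.396 , dq: 2.099 0.295 1.590 0.721 , tip: -0.010 -0.052 0.484 , u: -6.662 0.193 -4.594 -1.974
step 43 , theta: 1.041 -0.528 1.899 1.403 , dq: 2.063 0.277 1.527 0.690 , tip: -0.003 -0.057 0.478
max |u| (N·m): 36.745


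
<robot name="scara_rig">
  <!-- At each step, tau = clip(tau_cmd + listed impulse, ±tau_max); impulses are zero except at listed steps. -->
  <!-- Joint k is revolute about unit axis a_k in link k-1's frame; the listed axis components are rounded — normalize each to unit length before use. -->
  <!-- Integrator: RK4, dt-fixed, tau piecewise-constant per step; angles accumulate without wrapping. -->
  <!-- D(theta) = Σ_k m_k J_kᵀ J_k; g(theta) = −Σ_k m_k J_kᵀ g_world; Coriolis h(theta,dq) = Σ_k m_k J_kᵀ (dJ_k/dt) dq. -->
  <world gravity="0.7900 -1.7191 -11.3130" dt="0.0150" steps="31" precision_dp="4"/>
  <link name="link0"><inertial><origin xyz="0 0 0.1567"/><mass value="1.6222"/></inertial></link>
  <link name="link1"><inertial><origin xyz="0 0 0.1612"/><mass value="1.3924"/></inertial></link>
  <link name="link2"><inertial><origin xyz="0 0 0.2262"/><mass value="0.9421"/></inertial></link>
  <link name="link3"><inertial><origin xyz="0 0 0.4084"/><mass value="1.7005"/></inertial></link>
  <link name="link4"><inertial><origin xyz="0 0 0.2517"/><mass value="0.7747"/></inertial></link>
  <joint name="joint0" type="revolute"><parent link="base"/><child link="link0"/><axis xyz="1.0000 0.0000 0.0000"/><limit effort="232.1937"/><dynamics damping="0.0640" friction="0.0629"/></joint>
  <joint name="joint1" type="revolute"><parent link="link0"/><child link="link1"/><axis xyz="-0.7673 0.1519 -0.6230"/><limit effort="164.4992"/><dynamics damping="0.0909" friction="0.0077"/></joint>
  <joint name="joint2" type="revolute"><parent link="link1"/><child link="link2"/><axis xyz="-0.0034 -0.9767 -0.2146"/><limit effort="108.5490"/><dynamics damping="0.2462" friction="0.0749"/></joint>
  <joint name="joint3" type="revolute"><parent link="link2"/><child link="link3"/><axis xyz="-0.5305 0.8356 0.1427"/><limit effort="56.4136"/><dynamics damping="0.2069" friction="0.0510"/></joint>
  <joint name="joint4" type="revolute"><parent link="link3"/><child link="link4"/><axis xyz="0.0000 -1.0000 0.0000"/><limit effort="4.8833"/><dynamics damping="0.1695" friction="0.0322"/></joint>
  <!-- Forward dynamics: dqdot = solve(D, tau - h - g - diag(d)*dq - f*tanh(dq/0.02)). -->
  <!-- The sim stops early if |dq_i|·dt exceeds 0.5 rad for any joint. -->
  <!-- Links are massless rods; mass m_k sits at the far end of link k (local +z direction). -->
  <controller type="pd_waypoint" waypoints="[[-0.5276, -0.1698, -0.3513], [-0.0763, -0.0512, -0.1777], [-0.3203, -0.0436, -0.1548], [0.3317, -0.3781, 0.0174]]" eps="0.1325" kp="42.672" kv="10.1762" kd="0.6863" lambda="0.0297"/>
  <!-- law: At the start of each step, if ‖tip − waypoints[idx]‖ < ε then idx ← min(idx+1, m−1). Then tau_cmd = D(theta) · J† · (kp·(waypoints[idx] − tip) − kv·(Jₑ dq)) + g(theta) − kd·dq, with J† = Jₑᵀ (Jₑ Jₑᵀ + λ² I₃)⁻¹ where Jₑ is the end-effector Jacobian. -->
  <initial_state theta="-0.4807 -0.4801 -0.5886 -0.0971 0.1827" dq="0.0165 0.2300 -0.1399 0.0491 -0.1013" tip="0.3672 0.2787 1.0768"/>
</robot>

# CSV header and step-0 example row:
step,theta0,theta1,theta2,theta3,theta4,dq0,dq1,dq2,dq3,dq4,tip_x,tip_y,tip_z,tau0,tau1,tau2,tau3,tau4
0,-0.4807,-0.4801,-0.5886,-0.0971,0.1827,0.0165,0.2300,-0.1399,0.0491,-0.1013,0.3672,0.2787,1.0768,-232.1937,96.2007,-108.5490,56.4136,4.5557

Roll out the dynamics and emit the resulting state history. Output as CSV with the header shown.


step,theta0,theta1,theta2,theta3,theta4,dq0,dq1,dq2,dq3,dq4,tip_x,tip_y,tip_z,tau0,tau1,tau2,tau3,tau4
1,-0.4733,-0.3786,-0.6459,-0.2019,0.2039,0.8051,12.8478,-7.4818,-13.8149,2.4473,0.3655,0.2822,1.0725,-173.3740,57.0965,-108.5490,56.4136,2.8153
2,-0.5313,-0.3329,-0.7821,-0.4255,0.2814,-7.5347,-4.4173,-10.6007,-16.0910,7.6867,0.3551,0.2869,1.0524,-48.1400,20.4174,-40.8202,26.0509,-0.0248
3,-0.6358,-0.3840,-0.9415,-0.6552,0.4025,-6.4377,-2.4483,-10.7678,-14.5546,8.3912,0.3415,0.2955,1.0116,17.1637,-5.4952,1.9667,-2.7480,0.2038
4,-0.7338,-0.4391,-1.0935,-0.8528,0.5285,-6.5893,-4.7154,-9.5414,-11.9658,8.4343,0.3281,0.3108,0.9595,42.4185,-10.4749,19.7726,-15.5036,0.2713
5,-0.8287,-0.5121,-1.2300,-1.0201,0.6487,-6.1312,-5.1246,-8.6879,-10.4147,7.6817,0.3162,0.3277,0.9029,52.9306,-11.2893,28.2887,-21.5124,0.5956
6,-0.9166,-0.5895,-1.3554,-1.1678,0.7589,-5.6458,-5.3121,-8.0338,-9.3166,7.0996,0.3051,0.3444,0.8453,56.5922,-10.2567,31.9984,-24.0095,0.5857
7,-0.9973,-0.6691,-1.4723,-1.3014,0.8618,-5.1623,-5.3948,-7.5515,-8.5191,6.6990,0.2941,0.3596,0.7884,56.9119,-8.7149,33.1973,-24.6259,0.3646
8,-1.0710,-0.7497,-1.5830,-1.4245,0.9599,-4.6934,-5.4423,-7.1952,-7.9132,6.4487,0.2825,0.3727,0.7330,55.4976,-7.1561,32.9850,-24.1822,0.0289
9,-1.1379,-0.8313,-1.6889,-1.5394,1.0552,-4.2461,-5.4875,-6.9200,-7.4221,6.3154,0.2700,0.3835,0.6799,53.1767,-5.7611,31.9372,-23.1341,-0.3555
10,-1.1983,-0.9136,-1.7911,-1.6475,1.1492,-3.8277,-5.5400,-6.6812,-6.9877,6.2724,0.2566,0.3918,0.6292,50.4135,-4.5813,30.3818,-21.7611,-0.7463
11,-1.2528,-0.9969,-1.8896,-1.7492,1.2431,-3.4473,-5.5912,-6.4344,-6.5650,6.2973,0.2422,0.3979,0.5813,47.4925,-3.6082,28.5348,-20.2625,-1.1160
12,-1.3019,-1.0808,-1.9841,-1.8444,1.3378,-3.1129,-5.6162,-6.1403,-6.1231,6.3667,0.2269,0.4017,0.5362,44.6110,-2.8017,26.5727,-18.8138,-1.4467
13,-1.3463,-1.1647,-2.0738,-1.9328,1.4337,-2.8270,-5.5791,-5.7731,-5.6492,6.4540,0.2109,0.4035,0.4942,41.9297,-2.1103,24.6599,-17.5908,-1.7266
14,-1.3868,-1.2474,-2.1573,-2.0139,1.5309,-2.5834,-5.4455,-5.3281,-5.1519,6.5301,0.1944,0.4034,0.4551,39.5901,-1.4901,22.9396,-16.7550,-1.9497
15,-1.4239,-1.3272,-2.2337,-2.0875,1.6290,-2.3698,-5.1973,-4.8200,-4.6583,6.5693,0.1776,0.4017,0.4188,37.7047,-0.9191,21.5042,-16.4108,-2.1171
16,-1.4580,-1.4026,-2.3021,-2.1541,1.7273,-2.1728,-4.8415,-4.2745,-4.2058,6.5558,0.1608,0.3985,0.3852,36.3367,-0.3953,20.3817,-16.5747,-2.2379
17,-1.4891,-1.4720,-2.3623,-2.2144,1.8249,-1.9830,-4.4062,-3.7175,-3.8321,6.4870,0.1440,0.3940,0.3541,35.4949,0.0760,19.5518,-17.1881,-2.3281
18,-1.5175,-1.5345,-2.4142,-2.2700,1.9213,-1.7948,-3.9279,-3.1685,-3.5668,6.3714,0.1276,0.3883,0.3253,35.1474,0.4952,18.9747,-18.1627,-2.4062
19,-1.5430,-1.5898,-2.4579,-2.3225,2.0156,-1.6046,-3.4392,-2.6384,-3.4283,6.2224,0.1115,0.3817,0.2986,35.2432,0.8719,18.6117,-19.4239,-2.4885
20,-1.5656,-1.6378,-2.4939,-2.3739,2.1075,-1.4080,-2.9624,-2.1292,-3.4243,6.0537,0.0959,0.3743,0.2739,35.7271,1.2247,18.4304,-20.9334,-2.5860
21,-1.5851,-1.6788,-2.5223,-2.4263,2.1969,-1.1990,-2.5086,-1.6350,-3.5547,5.8748,0.0808,0.3661,0.2512,36.5410,1.5786,18.4004,-22.6904,-2.7029
22,-1.6014,-1.7132,-2.5434,-2.4816,2.2836,-0.9687,-2.0789,-1.1438,-3.8148,5.6902,0.0661,0.3575,0.2304,37.6093,1.9648,18.4828,-24.7193,-2.8374
23,-1.6140,-1.7413,-2.5570,-2.5417,2.3674,-0.7042,-1.6661,-0.6406,-4.1981,5.4988,0.0520,0.3485,0.2114,38.8040,2.4215,18.6147,-27.0429,-2.9823
24,-1.6222,-1.7632,-2.5629,-2.6086,2.4484,-0.3879,-1.2555,-0.1113,-4.6984,5.2956,0.0386,0.3392,0.1944,39.8788,2.9976,18.6868,-29.6356,-3.1264
25,-1.6252,-1.7790,-2.5609,-2.6839,2.5262,0.0084,-0.8289,0.4215,-5.3211,5.0762,0.0257,0.3300,0.1796,40.3333,3.7557,18.5098,-32.2997,-3.2573
26,-1.6216,-1.7881,-2.5508,-2.7694,2.6005,0.5013,-0.3706,0.9679,-6.0601,4.8265,0.0134,0.3209,0.1670,39.4105,4.7895,17.7824,-34.6610,-3.3517
27,-1.6096,-1.7901,-2.5328,-2.8670,2.6708,1.1329,0.1456,1.4589,-6.9157,4.5505,0.0015,0.3121,0.1571,35.9977,6.2184,16.1342,-35.9965,-3.3949
28,-1.5871,-1.7839,-2.5089,-2.9784,2.7368,1.9276,0.7129,1.7530,-7.9093,4.2534,-0.0105,0.3037,0.1499,28.9177,8.2244,13.2118,-35.2865,-3.3638
29,-1.5516,-1.7691,-2.4832,-3.1057,2.7982,2.8775,1.2944,1.6464,-9.0657,3.9415,-0.0232,0.2955,0.1457,17.6048,11.0267,8.9255,-31.6523,-3.2275
30,-1.5011,-1.7458,-2.4634,-3.2514,2.8548,3.9095,1.8226,0.9486,-10.3854,3.6079,-0.0372,0.2872,0.1442,2.9546,14.6354,3.7792,-25.0276,-2.9479
31,-1.4355,-1.7151,-2.4587,-3.4173,2.9060,4.8764,2.2458,-0.3830,-11.7864,3.2277,-0.0536,0.2784,0.1449,,,,,


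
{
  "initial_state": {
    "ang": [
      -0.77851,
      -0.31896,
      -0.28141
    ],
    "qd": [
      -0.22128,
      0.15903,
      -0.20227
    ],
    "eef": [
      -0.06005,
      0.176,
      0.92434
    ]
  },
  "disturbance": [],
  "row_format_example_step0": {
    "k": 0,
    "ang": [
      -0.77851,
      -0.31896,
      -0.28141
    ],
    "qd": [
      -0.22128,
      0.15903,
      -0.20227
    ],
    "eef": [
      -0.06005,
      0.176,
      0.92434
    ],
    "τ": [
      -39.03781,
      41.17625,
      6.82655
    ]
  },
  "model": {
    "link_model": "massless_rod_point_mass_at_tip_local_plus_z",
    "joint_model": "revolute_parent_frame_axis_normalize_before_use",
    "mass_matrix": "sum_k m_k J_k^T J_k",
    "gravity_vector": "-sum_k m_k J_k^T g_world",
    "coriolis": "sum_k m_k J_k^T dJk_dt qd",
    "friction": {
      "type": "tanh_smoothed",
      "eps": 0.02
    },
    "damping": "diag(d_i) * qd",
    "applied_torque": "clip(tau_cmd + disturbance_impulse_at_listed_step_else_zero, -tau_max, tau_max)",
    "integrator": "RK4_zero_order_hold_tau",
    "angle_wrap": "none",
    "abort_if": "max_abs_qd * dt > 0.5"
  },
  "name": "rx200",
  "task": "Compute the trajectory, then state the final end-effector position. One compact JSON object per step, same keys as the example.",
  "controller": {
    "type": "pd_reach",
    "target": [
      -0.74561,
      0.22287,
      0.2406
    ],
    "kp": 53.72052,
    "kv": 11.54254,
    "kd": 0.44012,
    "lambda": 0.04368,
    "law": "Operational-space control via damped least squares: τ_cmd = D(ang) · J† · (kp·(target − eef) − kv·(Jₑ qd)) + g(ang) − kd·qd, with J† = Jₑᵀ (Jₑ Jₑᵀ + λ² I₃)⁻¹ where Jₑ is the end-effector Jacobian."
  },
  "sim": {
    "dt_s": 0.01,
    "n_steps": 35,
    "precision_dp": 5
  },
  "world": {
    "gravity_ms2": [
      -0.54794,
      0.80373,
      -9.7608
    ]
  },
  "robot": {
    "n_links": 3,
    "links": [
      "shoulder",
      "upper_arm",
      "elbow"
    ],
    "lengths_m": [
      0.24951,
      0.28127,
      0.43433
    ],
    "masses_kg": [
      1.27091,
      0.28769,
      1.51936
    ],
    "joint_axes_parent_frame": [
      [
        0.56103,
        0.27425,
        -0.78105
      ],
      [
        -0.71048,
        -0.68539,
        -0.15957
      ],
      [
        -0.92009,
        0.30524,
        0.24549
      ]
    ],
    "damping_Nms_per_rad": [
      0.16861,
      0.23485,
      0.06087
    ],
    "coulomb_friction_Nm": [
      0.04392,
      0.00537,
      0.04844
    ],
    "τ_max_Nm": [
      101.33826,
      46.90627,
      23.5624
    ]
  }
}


{"k":1,"ang":[-0.79273,-0.31988,-0.29599],"qd":[-2.59956,-0.32734,-2.68555],"eef":[-0.06356,0.1766,0.92276],"\u03c4":[-33.13742,36.41119,6.95372]}
{"k":2,"ang":[-0.82718,-0.32429,-0.33143],"qd":[-4.26638,-0.53725,-4.37303],"eef":[-0.07036,0.17764,0.91873],"\u03c4":[-27.60416,31.72999,6.68859]}
{"k":3,"ang":[-0.87544,-0.3297,-0.38048],"qd":[-5.36926,-0.53313,-5.41328],"eef":[-0.08007,0.17917,0.91259],"\u03c4":[-22.52185,27.23222,6.15451]}
{"k":4,"ang":[-0.93265,-0.33437,-0.43745],"qd":[-6.06744,-0.39581,-5.9615],"eef":[-0.09236,0.18121,0.90461],"\u03c4":[-17.96544,23.0118,5.46284]}
{"k":5,"ang":[-0.99547,-0.33733,-0.4981],"qd":[-6.49754,-0.19329,-6.15796],"eef":[-0.10689,0.1837,0.89506],"\u03c4":[-13.95632,19.13395,4.70006]}
{"k":6,"ang":[-1.06173,-0.33814,-0.55949],"qd":[-6.76053,0.02786,-6.1143],"eef":[-0.12333,0.18657,0.88418],"\u03c4":[-10.46642,15.63075,3.92257]}
{"k":7,"ang":[-1.13011,-0.33679,-0.61962],"qd":[-6.92379,0.23928,-5.91132],"eef":[-0.14139,0.18973,0.87219],"\u03c4":[-7.44179,12.50943,3.16062]}
{"k":8,"ang":[-1.19983,-0.33344,-0.6772],"qd":[-7.02847,0.42536,-5.60372],"eef":[-0.16079,0.1931,0.85929],"\u03c4":[-4.82199,9.75941,2.42582]}
{"k":9,"ang":[-1.27042,-0.32841,-0.73135],"qd":[-7.09886,0.57739,-5.2284],"eef":[-0.18128,0.19659,0.84564],"\u03c4":[-2.54966,7.36298,1.71898]}
{"k":10,"ang":[-1.34162,-0.32204,-0.78154],"qd":[-7.14815,0.69074,-4.81039],"eef":[-0.20261,0.20013,0.8314],"\u03c4":[-0.57432,5.29852,1.03571]}
{"k":11,"ang":[-1.41324,-0.31475,-0.82742],"qd":[-7.18251,0.76321,-4.36728],"eef":[-0.2246,0.20365,0.81668],"\u03c4":[1.14706,3.54273,0.37009]}
{"k":12,"ang":[-1.48515,-0.30693,-0.8688],"qd":[-7.20368,0.79423,-3.91209],"eef":[-0.24703,0.20712,0.80158],"\u03c4":[2.65067,2.07191,-0.2831]}
{"k":13,"ang":[-1.55721,-0.29901,-0.90562],"qd":[-7.21062,0.78462,-3.45495],"eef":[-0.26975,0.21047,0.7862],"\u03c4":[3.96683,0.86236,-0.9272]}
{"k":14,"ang":[-1.62925,-0.29138,-0.93791],"qd":[-7.20059,0.73654,-3.00406],"eef":[-0.2926,0.21368,0.7706],"\u03c4":[5.12085,-0.1093,-1.56329]}
{"k":15,"ang":[-1.70111,-0.28441,-0.96575],"qd":[-7.16999,0.65344,-2.56615],"eef":[-0.31545,0.21673,0.75483],"\u03c4":[6.13389,-0.86614,-2.19018]}
{"k":16,"ang":[-1.77254,-0.27842,-0.9893],"qd":[-7.11507,0.53999,-2.14671],"eef":[-0.33818,0.21958,0.73896],"\u03c4":[7.02351,-1.43078,-2.80484]}
{"k":17,"ang":[-1.84328,-0.27369,-1.00877],"qd":[-7.0325,0.40191,-1.75007],"eef":[-0.36068,0.22223,0.72301],"\u03c4":[7.80424,-1.8253,-3.4029]}
{"k":18,"ang":[-1.91306,-0.27044,-1.0244],"qd":[-6.91986,0.24561,-1.37945],"eef":[-0.38286,0.22467,0.70702],"\u03c4":[8.488,-2.0711,-3.97926]}
{"k":19,"ang":[-1.98155,-0.26881,-1.03647],"qd":[-6.77595,0.07787,-1.03698],"eef":[-0.40464,0.22688,0.69101],"\u03c4":[9.08451,-2.18872,-4.52863]}
{"k":20,"ang":[-2.04846,-0.26889,-1.04526],"qd":[-6.60084,-0.09446,-0.72375],"eef":[-0.42594,0.22885,0.675],"\u03c4":[9.60167,-2.19847,-5.04609]}
{"k":21,"ang":[-2.11346,-0.27069,-1.05106],"qd":[-6.39632,-0.26529,-0.44012],"eef":[-0.4467,0.23058,0.65903],"\u03c4":[10.04607,-2.11815,-5.52734]}
{"k":22,"ang":[-2.17628,-0.27416,-1.05418],"qd":[-6.16547,-0.42935,-0.18578],"eef":[-0.46687,0.23207,0.6431],"\u03c4":[10.42323,-1.96397,-5.96893]}
{"k":23,"ang":[-2.23668,-0.27923,-1.05489],"qd":[-5.91321,-0.58244,0.03886],"eef":[-0.48639,0.23332,0.62726],"\u03c4":[10.73823,-1.75103,-6.36604]}
{"k":24,"ang":[-2.29449,-0.28575,-1.05354],"qd":[-5.64783,-0.72196,0.23004],"eef":[-0.50521,0.23431,0.61151],"\u03c4":[10.99668,-1.4925,-6.7078]}
{"k":25,"ang":[-2.34958,-0.29359,-1.05039],"qd":[-5.36915,-0.84472,0.39668],"eef":[-0.52329,0.23507,0.59589],"\u03c4":[11.20053,-1.20071,-7.00724]}
{"k":26,"ang":[-2.40184,-0.30257,-1.0457],"qd":[-5.0824,-0.94968,0.54012],"eef":[-0.54061,0.2356,0.58044],"\u03c4":[11.35373,-0.88576,-7.2644]}
{"k":27,"ang":[-2.45121,-0.31251,-1.03968],"qd":[-4.79251,-1.03666,0.66173],"eef":[-0.55714,0.2359,0.56518],"\u03c4":[11.46017,-0.55624,-7.47997]}
{"k":28,"ang":[-2.49769,-0.32323,-1.03254],"qd":[-4.50394,-1.10619,0.76292],"eef":[-0.57288,0.23601,0.55016],"\u03c4":[11.5237,-0.21926,-7.65526]}
{"k":29,"ang":[-2.54131,-0.33457,-1.02449],"qd":[-4.22049,-1.15928,0.84509],"eef":[-0.58781,0.23593,0.53541],"\u03c4":[11.54812,0.11939,-7.79204]}
{"k":30,"ang":[-2.58213,-0.34636,-1.01571],"qd":[-3.94526,-1.19728,0.90963],"eef":[-0.60194,0.23568,0.52096],"\u03c4":[11.53715,0.45507,-7.89245]}
{"k":31,"ang":[-2.62025,-0.35846,-1.00636],"qd":[-3.68069,-1.22175,0.95791],"eef":[-0.61526,0.23529,0.50684],"\u03c4":[11.49438,0.78421,-7.95889]}
{"k":32,"ang":[-2.65578,-0.37074,-0.99661],"qd":[-3.42851,-1.23431,0.99131],"eef":[-0.6278,0.23478,0.49308],"\u03c4":[11.42326,1.1041,-7.99396]}
{"k":33,"ang":[-2.68886,-0.3831,-0.98659],"qd":[-3.18989,-1.23659,1.01116],"eef":[-0.63956,0.23416,0.47971],"\u03c4":[11.32703,1.41276,-8.00034]}
{"k":34,"ang":[-2.71963,-0.39543,-0.97643],"qd":[-2.96549,-1.23015,1.01882],"eef":[-0.65056,0.23345,0.46674],"\u03c4":[11.20879,1.70881,-7.98079]}
{"k":35,"ang":[-2.74822,-0.40767,-0.96625],"qd":[-2.75553,-1.2164,1.0156],"eef":[-0.66082,0.23268,0.45419]}
{"summary": "final eef position (m): -0.66082 0.23268 0.45419"}


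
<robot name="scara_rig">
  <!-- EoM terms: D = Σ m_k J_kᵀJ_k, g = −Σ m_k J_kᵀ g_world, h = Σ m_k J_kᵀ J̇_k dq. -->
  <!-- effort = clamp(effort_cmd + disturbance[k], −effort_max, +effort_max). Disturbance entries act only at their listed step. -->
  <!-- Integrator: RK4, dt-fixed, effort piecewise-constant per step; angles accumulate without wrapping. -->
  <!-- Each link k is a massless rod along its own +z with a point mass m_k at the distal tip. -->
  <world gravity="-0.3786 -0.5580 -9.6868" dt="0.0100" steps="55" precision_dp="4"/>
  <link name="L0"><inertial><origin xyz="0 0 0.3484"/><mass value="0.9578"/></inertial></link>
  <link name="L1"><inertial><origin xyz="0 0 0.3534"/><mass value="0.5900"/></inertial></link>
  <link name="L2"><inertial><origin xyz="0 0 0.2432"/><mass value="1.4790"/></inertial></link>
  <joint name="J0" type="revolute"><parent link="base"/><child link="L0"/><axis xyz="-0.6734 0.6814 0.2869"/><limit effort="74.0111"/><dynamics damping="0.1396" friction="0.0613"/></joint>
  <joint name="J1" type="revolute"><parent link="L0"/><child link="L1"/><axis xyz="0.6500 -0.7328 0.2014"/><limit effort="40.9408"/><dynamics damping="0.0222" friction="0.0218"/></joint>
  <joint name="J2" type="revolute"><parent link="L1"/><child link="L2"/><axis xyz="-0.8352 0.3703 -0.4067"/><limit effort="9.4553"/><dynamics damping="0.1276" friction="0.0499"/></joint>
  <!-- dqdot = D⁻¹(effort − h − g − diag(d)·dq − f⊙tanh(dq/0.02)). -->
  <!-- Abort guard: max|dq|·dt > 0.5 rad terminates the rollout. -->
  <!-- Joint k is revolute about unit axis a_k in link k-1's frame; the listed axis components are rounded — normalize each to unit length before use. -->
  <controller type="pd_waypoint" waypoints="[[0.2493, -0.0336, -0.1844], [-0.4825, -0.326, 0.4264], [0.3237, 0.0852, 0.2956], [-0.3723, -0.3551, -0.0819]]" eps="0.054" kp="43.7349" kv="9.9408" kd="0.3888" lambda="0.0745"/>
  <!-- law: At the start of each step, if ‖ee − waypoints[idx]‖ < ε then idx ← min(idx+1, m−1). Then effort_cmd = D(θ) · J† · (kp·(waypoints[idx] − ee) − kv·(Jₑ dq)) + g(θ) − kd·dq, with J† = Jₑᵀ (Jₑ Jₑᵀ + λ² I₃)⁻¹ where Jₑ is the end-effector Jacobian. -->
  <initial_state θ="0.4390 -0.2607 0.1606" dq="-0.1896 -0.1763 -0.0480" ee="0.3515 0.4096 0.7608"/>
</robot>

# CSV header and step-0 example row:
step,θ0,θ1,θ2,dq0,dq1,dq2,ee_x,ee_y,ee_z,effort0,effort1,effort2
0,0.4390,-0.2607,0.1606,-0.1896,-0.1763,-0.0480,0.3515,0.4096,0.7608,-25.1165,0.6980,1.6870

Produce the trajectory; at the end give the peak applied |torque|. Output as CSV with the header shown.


step,θ0,θ1,θ2,dq0,dq1,dq2,ee_x,ee_y,ee_z,effort0,effort1,effort2
1,0.4300,-0.2713,0.1683,-1.5901,-1.9320,1.5761,0.3516,0.4085,0.7600,-24.7451,2.1527,0.8188
2,0.4084,-0.2978,0.1906,-2.7213,-3.3290,2.8805,0.3522,0.4064,0.7572,-23.5994,2.8885,0.3168
3,0.3768,-0.3363,0.2249,-3.5709,-4.3227,3.9736,0.3533,0.4030,0.7523,-21.3665,2.9450,0.0685
4,0.3381,-0.3829,0.2690,-4.1477,-4.9521,4.8245,0.3549,0.3980,0.7454,-18.2199,2.5109,0.0088
5,0.2948,-0.4342,0.3202,-4.4882,-5.3044,5.3942,0.3567,0.3912,0.7367,-14.6569,1.8584,0.0689
6,0.2491,-0.4882,0.3758,-4.6475,-5.4764,5.6923,0.3588,0.3827,0.7262,-11.1602,1.2231,0.1760
7,0.2024,-0.5432,0.4332,-4.6812,-5.5456,5.7713,0.3610,0.3726,0.7143,-8.0275,0.7458,0.2697
8,0.1558,-0.5987,0.4907,-4.6338,-5.5616,5.6967,0.3634,0.3610,0.7009,-5.3787,0.4822,0.3120
9,0.1100,-0.6542,0.5469,-4.5359,-5.5519,5.5259,0.3658,0.3483,0.6864,-3.2235,0.4345,0.2863
10,0.0653,-0.7096,0.6010,-4.4073,-5.5303,5.3004,0.3682,0.3347,0.6708,-1.5190,0.5795,0.1916
11,0.0220,-0.7647,0.6528,-4.2602,-5.5031,5.0474,0.3706,0.3204,0.6542,-0.2046,0.8854,0.0355
12,-0.0198,-0.8195,0.7020,-4.1021,-5.4733,4.7834,0.3728,0.3057,0.6368,0.7809,1.3199,-0.1701
13,-0.0599,-0.8741,0.7485,-3.9375,-5.4418,4.5180,0.3748,0.2907,0.6186,1.4930,1.8541,-0.4124
14,-0.0985,-0.9283,0.7924,-3.7692,-5.4087,4.2566,0.3767,0.2756,0.5997,1.9793,2.4629,-0.6793
15,-0.1353,-0.9822,0.8337,-3.5991,-5.3740,4.0019,0.3782,0.2606,0.5802,2.2802,3.1253,-0.9599
16,-0.1704,-1.0357,0.8725,-3.4281,-5.3372,3.7551,0.3795,0.2457,0.5601,2.4290,3.8240,-1.2449
17,-0.2038,-1.0888,0.9088,-3.2570,-5.2981,3.5167,0.3804,0.2311,0.5395,2.4538,4.5444,-1.5267
18,-0.2355,-1.1416,0.9428,-3.0861,-5.2562,3.2865,0.3810,0.2168,0.5185,2.3781,5.2747,-1.7990
19,-0.2655,-1.1939,0.9746,-2.9156,-5.2113,3.0642,0.3812,0.2029,0.4971,2.2217,6.0050,-2.0569
20,-0.2938,-1.2457,1.0042,-2.7457,-5.1630,2.8491,0.3810,0.1895,0.4754,2.0016,6.7269,-2.2964
21,-0.3204,-1.2971,1.0316,-2.5765,-5.1111,2.6405,0.3805,0.1766,0.4535,1.7322,7.4336,-2.5147
22,-0.3453,-1.3479,1.0570,-2.4079,-5.0555,2.4378,0.3796,0.1642,0.4315,1.4260,8.1192,-2.7098
23,-0.3686,-1.3981,1.0805,-2.2401,-4.9961,2.2402,0.3782,0.1523,0.4094,1.0937,8.7788,-2.8802
24,-0.3901,-1.4478,1.1019,-2.0730,-4.9328,2.0470,0.3765,0.1410,0.3873,0.7445,9.4081,-3.0254
25,-0.4100,-1.4967,1.1215,-1.9070,-4.8654,1.8576,0.3744,0.1303,0.3652,0.3866,10.0036,-3.1451
26,-0.4282,-1.5450,1.1391,-1.7420,-4.7940,1.6717,0.3720,0.1202,0.3433,0.0269,10.5625,-3.2395
27,-0.4448,-1.5926,1.1550,-1.5782,-4.7185,1.4888,0.3692,0.1106,0.3215,-0.3287,11.0822,-3.3095
28,-0.4598,-1.6393,1.1690,-1.4160,-4.6389,1.3087,0.3661,0.1015,0.3000,-0.6750,11.5609,-3.3560
29,-0.4732,-1.6853,1.1812,-1.2556,-4.5551,1.1313,0.3627,0.0930,0.2787,-1.0077,11.9970,-3.3803
30,-0.4849,-1.7304,1.1917,-1.0973,-4.4671,0.9567,0.3590,0.0850,0.2578,-1.3233,12.3895,-3.3841
31,-0.4951,-1.7746,1.2004,-0.9414,-4.3750,0.7852,0.3550,0.0775,0.2373,-1.6188,12.7377,-3.3692
32,-0.5038,-1.8178,1.2075,-0.7885,-4.2787,0.6170,0.3507,0.0704,0.2172,-1.8918,13.0413,-3.3375
33,-0.5109,-1.8601,1.2128,-0.6390,-4.1783,0.4528,0.3463,0.0637,0.1975,-2.1405,13.3004,-3.2909
34,-0.5165,-1.9013,1.2166,-0.4934,-4.0739,0.2932,0.3417,0.0575,0.1784,-2.3638,13.5154,-3.2316
35,-0.5208,-1.9415,1.2188,-0.3520,-3.9657,0.1389,0.3368,0.0516,0.1598,-2.5606,13.6872,-3.1617
36,-0.5236,-1.9806,1.2195,-0.2148,-3.8520,-0.0047,0.3319,0.0460,0.1418,-2.7294,13.8167,-3.0859
37,-0.5251,-2.0185,1.2189,-0.0781,-3.7249,-0.1122,0.3268,0.0408,0.1244,-2.8623,13.9050,-3.0210
38,-0.5252,-2.0551,1.2173,0.0503,-3.5987,-0.2218,0.3216,0.0358,0.1075,-2.9677,13.9544,-2.9456
39,-0.5241,-2.0905,1.2145,0.1679,-3.4744,-0.3343,0.3163,0.0310,0.0914,-3.0433,13.9668,-2.8608
40,-0.5218,-2.1246,1.2106,0.2787,-3.3485,-0.4405,0.3110,0.0265,0.0759,-3.0968,13.9441,-2.7719
41,-0.5185,-2.1574,1.2058,0.3824,-3.2208,-0.5390,0.3056,0.0221,0.0610,-3.1290,13.8884,-2.6806
42,-0.5142,-2.1890,1.1999,0.4790,-3.0916,-0.6284,0.3003,0.0180,0.0468,-3.1413,13.8019,-2.5885
43,-0.5090,-2.2192,1.1933,0.5683,-2.9609,-0.7079,0.2949,0.0139,0.0333,-3.1354,13.6870,-2.4966
44,-0.5029,-2.2482,1.1858,0.6504,-2.8293,-0.7769,0.2896,0.0101,0.0205,-3.1129,13.5461,-2.4059
45,-0.4960,-2.2758,1.1778,0.7252,-2.6969,-0.8351,0.2844,0.0063,0.0083,-3.0758,13.3816,-2.3169
46,-0.4884,-2.3021,1.1692,0.7930,-2.5643,-0.8825,0.2793,0.0027,-0.0032,-3.0264,13.1957,-2.2301
47,-0.4801,-2.3271,1.1602,0.8540,-2.4318,-0.9191,0.2743,-0.0008,-0.0140,-2.9667,12.9909,-2.1457
48,-0.4713,-2.3508,1.1509,0.9083,-2.3000,-0.9455,0.2694,-0.0041,-0.0242,-2.8989,12.7692,-2.0636
49,-0.4620,-2.3731,1.1413,0.9564,-2.1692,-0.9622,0.2647,-0.0074,-0.0338,-2.8253,12.5328,-1.9840
50,-0.4522,-2.3942,1.1317,0.9986,-2.0401,-0.9700,0.2601,-0.0105,-0.0427,-2.7477,12.2838,-1.9065
51,-0.4420,-2.4139,1.1220,1.0353,-1.9129,-0.9696,0.2557,-0.0135,-0.0511,-2.6683,12.0240,-1.8310
52,-0.4315,-2.4324,1.1123,1.0668,-1.7881,-0.9621,0.2514,-0.0164,-0.0589,-2.5887,11.7553,-1.7571
53,-0.4207,-2.4497,1.1027,1.0936,-1.6662,-0.9484,0.2474,-0.0192,-0.0662,-2.5106,11.4793,-1.6847
54,-0.4097,-2.4658,1.0933,1.1161,-1.5475,-0.9295,0.2435,-0.0219,-0.0730,-2.4351,11.1977,-1.6135
55,-0.3984,-2.4807,1.0841,1.1345,-1.4323,-0.9064,0.2399,-0.0244,-0.0792,,,
# max |effort| (N·m): 25.1165


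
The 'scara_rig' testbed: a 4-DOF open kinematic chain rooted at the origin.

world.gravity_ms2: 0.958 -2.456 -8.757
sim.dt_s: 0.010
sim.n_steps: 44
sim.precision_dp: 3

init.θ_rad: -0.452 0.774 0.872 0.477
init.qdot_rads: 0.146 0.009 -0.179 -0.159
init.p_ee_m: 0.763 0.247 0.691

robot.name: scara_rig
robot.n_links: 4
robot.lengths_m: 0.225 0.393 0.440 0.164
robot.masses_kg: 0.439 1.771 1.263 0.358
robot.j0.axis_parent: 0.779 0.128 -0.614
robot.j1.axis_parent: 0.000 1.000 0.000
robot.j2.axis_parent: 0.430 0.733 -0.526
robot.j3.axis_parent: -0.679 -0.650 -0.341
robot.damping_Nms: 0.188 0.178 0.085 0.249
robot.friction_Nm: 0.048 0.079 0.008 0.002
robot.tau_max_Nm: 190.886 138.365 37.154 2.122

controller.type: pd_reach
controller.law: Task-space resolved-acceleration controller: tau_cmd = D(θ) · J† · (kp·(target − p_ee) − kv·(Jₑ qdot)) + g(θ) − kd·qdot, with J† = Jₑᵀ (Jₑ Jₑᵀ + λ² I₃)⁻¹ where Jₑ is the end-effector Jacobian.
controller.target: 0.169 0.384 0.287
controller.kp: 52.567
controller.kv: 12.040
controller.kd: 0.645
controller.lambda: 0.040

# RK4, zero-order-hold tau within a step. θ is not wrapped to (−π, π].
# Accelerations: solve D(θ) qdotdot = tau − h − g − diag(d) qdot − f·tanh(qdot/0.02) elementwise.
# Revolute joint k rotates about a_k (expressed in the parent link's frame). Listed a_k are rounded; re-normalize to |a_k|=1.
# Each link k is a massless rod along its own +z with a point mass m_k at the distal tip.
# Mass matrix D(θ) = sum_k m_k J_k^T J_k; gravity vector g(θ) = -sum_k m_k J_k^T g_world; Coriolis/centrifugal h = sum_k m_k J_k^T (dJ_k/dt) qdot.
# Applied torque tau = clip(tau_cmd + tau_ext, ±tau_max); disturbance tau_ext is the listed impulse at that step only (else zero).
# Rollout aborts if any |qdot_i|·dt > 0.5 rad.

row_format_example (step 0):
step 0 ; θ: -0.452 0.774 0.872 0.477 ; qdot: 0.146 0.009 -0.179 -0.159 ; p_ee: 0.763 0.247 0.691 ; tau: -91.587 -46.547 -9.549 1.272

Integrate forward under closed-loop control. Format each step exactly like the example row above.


step 1 ; θ: -0.455 0.772 0.881 0.478 ; qdot: -0.775 -0.496 1.957 0.314 ; p_ee: 0.762 0.246 0.691 ; tau: -80.246 -42.202 -10.083 0.826
step 2 ; θ: -0.467 0.765 0.909 0.480 ; qdot: -1.542 -0.871 3.546 0.006 ; p_ee: 0.758 0.246 0.689 ; tau: -71.608 -37.729 -10.447 0.925
step 3 ; θ: -0.485 0.755 0.950 0.479 ; qdot: -2.181 -1.129 4.731 -0.106 ; p_ee: 0.752 0.247 0.685 ; tau: -62.549 -32.856 -10.203 0.868
step 4 ; θ: -0.510 0.743 1.002 0.477 ; qdot: -2.705 -1.277 5.550 -0.224 ; p_ee: 0.743 0.249 0.681 ; tau: -53.737 -28.015 -9.606 0.810
step 5 ; θ: -0.539 0.730 1.060 0.475 ; qdot: -3.128 -1.333 6.074 -0.300 ; p_ee: 0.733 0.252 0.676 ; tau: -45.177 -23.443 -8.761 0.723
step 6 ; θ: -0.572 0.716 1.122 0.471 ; qdot: -3.464 -1.317 6.367 -0.349 ; p_ee: 0.721 0.256 0.670 ; tau: -37.077 -19.312 -7.788 0.622
step 7 ; θ: -0.608 0.703 1.186 0.468 ; qdot: -3.726 -1.248 6.484 -0.374 ; p_ee: 0.707 0.261 0.664 ; tau: -29.575 -15.699 -6.774 0.515
step 8 ; θ: -0.646 0.691 1.251 0.464 ; qdot: -3.926 -1.141 6.474 -0.383 ; p_ee: 0.692 0.267 0.658 ; tau: -22.755 -12.613 -5.778 0.407
step 9 ; θ: -0.686 0.681 1.315 0.460 ; qdot: -4.074 -1.009 6.372 -0.381 ; p_ee: 0.676 0.273 0.651 ; tau: -16.644 -10.025 -4.838 0.304
step 10 ; θ: -0.727 0.671 1.378 0.456 ; qdot: -4.179 -0.860 6.207 -0.371 ; p_ee: 0.660 0.281 0.644 ; tau: -11.227 -7.883 -3.972 0.209
step 11 ; θ: -0.770 0.664 1.439 0.453 ; qdot: -4.248 -0.701 6.000 -0.357 ; p_ee: 0.642 0.289 0.637 ; tau: -6.465 -6.127 -3.188 0.122
step 12 ; θ: -0.812 0.657 1.498 0.449 ; qdot: -4.288 -0.537 5.767 -0.341 ; p_ee: 0.625 0.297 0.630 ; tau: -2.303 -4.700 -2.485 0.043
step 13 ; θ: -0.855 0.653 1.554 0.446 ; qdot: -4.303 -0.371 5.520 -0.323 ; p_ee: 0.607 0.306 0.623 ; tau: 1.318 -3.549 -1.861 -0.026
step 14 ; θ: -0.898 0.650 1.608 0.443 ; qdot: -4.298 -0.206 5.266 -0.305 ; p_ee: 0.589 0.316 0.615 ; tau: 4.458 -2.629 -1.310 -0.088
step 15 ; θ: -0.941 0.649 1.660 0.440 ; qdot: -4.276 -0.042 5.012 -0.287 ; p_ee: 0.571 0.325 0.607 ; tau: 7.173 -1.898 -0.825 -0.141
step 16 ; θ: -0.984 0.649 1.709 0.437 ; qdot: -4.239 0.117 4.761 -0.268 ; p_ee: 0.554 0.335 0.599 ; tau: 9.520 -1.308 -0.397 -0.190
step 17 ; θ: -1.026 0.651 1.755 0.435 ; qdot: -4.191 0.272 4.517 -0.251 ; p_ee: 0.536 0.345 0.591 ; tau: 11.535 -0.844 -0.024 -0.230
step 18 ; θ: -1.067 0.655 1.799 0.432 ; qdot: -4.132 0.424 4.281 -0.234 ; p_ee: 0.519 0.354 0.583 ; tau: 13.266 -0.487 0.302 -0.265
step 19 ; θ: -1.108 0.660 1.841 0.430 ; qdot: -4.066 0.571 4.056 -0.219 ; p_ee: 0.503 0.364 0.575 ; tau: 14.748 -0.217 0.586 -0.295
step 20 ; θ: -1.149 0.666 1.880 0.428 ; qdot: -3.992 0.715 3.841 -0.203 ; p_ee: 0.487 0.373 0.567 ; tau: 16.014 -0.017 0.832 -0.321
step 21 ; θ: -1.188 0.674 1.918 0.426 ; qdot: -3.914 0.855 3.638 -0.189 ; p_ee: 0.471 0.382 0.558 ; tau: 17.091 0.125 1.046 -0.343
step 22 ; θ: -1.227 0.683 1.953 0.424 ; qdot: -3.831 0.991 3.446 -0.174 ; p_ee: 0.455 0.391 0.550 ; tau: 18.003 0.222 1.231 -0.362
step 23 ; θ: -1.265 0.694 1.986 0.422 ; qdot: -3.745 1.124 3.265 -0.161 ; p_ee: 0.441 0.399 0.542 ; tau: 18.772 0.283 1.391 -0.378
step 24 ; θ: -1.302 0.706 2.018 0.421 ; qdot: -3.656 1.253 3.095 -0.148 ; p_ee: 0.426 0.407 0.533 ; tau: 19.414 0.315 1.527 -0.391
step 25 ; θ: -1.338 0.719 2.048 0.419 ; qdot: -3.565 1.378 2.935 -0.135 ; p_ee: 0.412 0.415 0.525 ; tau: 19.947 0.324 1.643 -0.402
step 26 ; θ: -1.373 0.733 2.077 0.418 ; qdot: -3.474 1.500 2.785 -0.123 ; p_ee: 0.399 0.422 0.516 ; tau: 20.383 0.316 1.740 -0.411
step 27 ; θ: -1.407 0.749 2.104 0.417 ; qdot: -3.381 1.619 2.645 -0.111 ; p_ee: 0.386 0.429 0.508 ; tau: 20.735 0.295 1.822 -0.417
step 28 ; θ: -1.441 0.765 2.130 0.416 ; qdot: -3.289 1.735 2.513 -0.100 ; p_ee: 0.374 0.436 0.500 ; tau: 21.012 0.265 1.889 -0.422
step 29 ; θ: -1.473 0.783 2.154 0.415 ; qdot: -3.197 1.847 2.390 -0.089 ; p_ee: 0.362 0.442 0.492 ; tau: 21.223 0.227 1.944 -0.426
step 30 ; θ: -1.505 0.802 2.178 0.414 ; qdot: -3.105 1.957 2.274 -0.079 ; p_ee: 0.351 0.447 0.484 ; tau: 21.376 0.184 1.987 -0.428
step 31 ; θ: -1.535 0.822 2.200 0.413 ; qdot: -3.015 2.063 2.165 -0.069 ; p_ee: 0.340 0.453 0.476 ; tau: 21.478 0.139 2.020 -0.429
step 32 ; θ: -1.565 0.844 2.221 0.413 ; qdot: -2.926 2.167 2.063 -0.060 ; p_ee: 0.330 0.458 0.468 ; tau: 21.533 0.092 2.044 -0.429
step 33 ; θ: -1.594 0.866 2.241 0.412 ; qdot: -2.838 2.267 1.966 -0.051 ; p_ee: 0.320 0.462 0.460 ; tau: 21.547 0.044 2.060 -0.427
step 34 ; θ: -1.622 0.889 2.260 0.412 ; qdot: -2.753 2.365 1.875 -0.043 ; p_ee: 0.311 0.466 0.453 ; tau: 21.524 -0.004 2.068 -0.425
step 35 ; θ: -1.649 0.913 2.279 0.411 ; qdot: -2.669 2.459 1.788 -0.035 ; p_ee: 0.302 0.470 0.445 ; tau: 21.467 -0.051 2.071 -0.422
step 36 ; θ: -1.675 0.938 2.296 0.411 ; qdot: -2.587 2.551 1.706 -0.027 ; p_ee: 0.293 0.474 0.438 ; tau: 21.379 -0.096 2.068 -0.418
step 37 ; θ: -1.701 0.964 2.313 0.411 ; qdot: -2.508 2.639 1.628 -0.020 ; p_ee: 0.285 0.477 0.431 ; tau: 21.263 -0.139 2.059 -0.413
step 38 ; θ: -1.725 0.991 2.329 0.411 ; qdot: -2.431 2.725 1.553 -0.014 ; p_ee: 0.277 0.480 0.424 ; tau: 21.120 -0.180 2.046 -0.408
step 39 ; θ: -1.749 1.019 2.344 0.410 ; qdot: -2.356 2.806 1.481 -0.008 ; p_ee: 0.270 0.482 0.418 ; tau: 20.951 -0.217 2.029 -0.401
step 40 ; θ: -1.772 1.047 2.358 0.410 ; qdot: -2.284 2.885 1.412 -0.002 ; p_ee: 0.263 0.484 0.411 ; tau: 20.760 -0.252 2.008 -0.395
step 41 ; θ: -1.795 1.076 2.372 0.410 ; qdot: -2.215 2.960 1.346 0.003 ; p_ee: 0.257 0.486 0.405 ; tau: 20.546 -0.283 1.983 -0.387
step 42 ; θ: -1.817 1.106 2.385 0.410 ; qdot: -2.148 3.032 1.281 0.008 ; p_ee: 0.251 0.488 0.399 ; tau: 20.310 -0.311 1.956 -0.380
step 43 ; θ: -1.838 1.137 2.398 0.411 ; qdot: -2.084 3.100 1.219 0.013 ; p_ee: 0.245 0.490 0.393 ; tau: 20.054 -0.335 1.925 -0.372
step 44 ; θ: -1.858 1.168 2.410 0.411 ; qdot: -2.023 3.165 1.158 0.017 ; p_ee: 0.239 0.491 0.387
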